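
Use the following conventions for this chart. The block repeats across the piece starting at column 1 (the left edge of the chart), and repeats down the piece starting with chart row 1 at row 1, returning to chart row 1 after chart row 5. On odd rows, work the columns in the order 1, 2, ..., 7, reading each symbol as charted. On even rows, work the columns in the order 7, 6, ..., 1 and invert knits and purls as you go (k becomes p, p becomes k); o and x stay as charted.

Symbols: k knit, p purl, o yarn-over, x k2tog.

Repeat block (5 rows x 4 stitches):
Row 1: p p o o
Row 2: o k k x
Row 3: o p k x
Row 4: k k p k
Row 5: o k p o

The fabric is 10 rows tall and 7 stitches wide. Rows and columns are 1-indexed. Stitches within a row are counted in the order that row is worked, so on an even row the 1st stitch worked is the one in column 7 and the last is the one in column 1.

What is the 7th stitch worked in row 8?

Row 8: (8-1) mod 5 = 2, so use chart row 3. Even row -> WS.
Chart row 3 tiled across columns 1-7: o p k x o p k
WS row: flip the tiled sequence (start at column 7) and apply k<->p; o and x stay.
Row 8 as worked: p k o x p k o
Stitch 7 in working order -> o

== STITCH ==
o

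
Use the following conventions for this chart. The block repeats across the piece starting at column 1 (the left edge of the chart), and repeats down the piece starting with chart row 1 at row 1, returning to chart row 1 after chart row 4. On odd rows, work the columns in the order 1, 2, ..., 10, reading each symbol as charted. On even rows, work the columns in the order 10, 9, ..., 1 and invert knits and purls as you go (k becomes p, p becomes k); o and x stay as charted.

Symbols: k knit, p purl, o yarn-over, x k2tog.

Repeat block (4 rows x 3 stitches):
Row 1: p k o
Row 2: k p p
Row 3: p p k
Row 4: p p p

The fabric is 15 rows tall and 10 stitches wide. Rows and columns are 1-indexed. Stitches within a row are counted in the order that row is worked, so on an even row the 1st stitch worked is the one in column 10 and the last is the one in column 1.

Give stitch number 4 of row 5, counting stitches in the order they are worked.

Row 5 uses chart row ((5-1) mod 4)+1 = 1. Row 5 is odd, so RS.
Chart row 1 tiled across columns 1-10: p k o p k o p k o p
RS row: no reversal, no swap; stitch n worked = column n.
Counting 4 along the worked row gives p.

== STITCH ==
p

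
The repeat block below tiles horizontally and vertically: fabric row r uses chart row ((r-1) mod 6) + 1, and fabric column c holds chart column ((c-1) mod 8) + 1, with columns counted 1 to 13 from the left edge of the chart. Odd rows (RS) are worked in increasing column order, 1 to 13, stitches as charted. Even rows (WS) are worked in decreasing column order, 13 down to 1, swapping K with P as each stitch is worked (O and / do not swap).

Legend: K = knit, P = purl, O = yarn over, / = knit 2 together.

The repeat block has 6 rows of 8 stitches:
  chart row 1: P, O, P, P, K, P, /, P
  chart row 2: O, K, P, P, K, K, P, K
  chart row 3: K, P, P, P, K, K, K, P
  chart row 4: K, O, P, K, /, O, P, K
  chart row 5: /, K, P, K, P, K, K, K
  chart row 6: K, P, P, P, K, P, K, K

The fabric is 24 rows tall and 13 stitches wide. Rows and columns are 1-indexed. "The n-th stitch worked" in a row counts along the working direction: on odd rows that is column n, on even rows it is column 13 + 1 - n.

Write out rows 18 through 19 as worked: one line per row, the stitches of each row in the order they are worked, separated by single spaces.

Rows as worked:
P K K K P P P K P K K K P
P O P P K P / P P O P P K

Derivation:
Row 18: chart row 6, WS - tiled (columns 1-13): K P P P K P K K K P P P K; work from column 13 back to 1 with K<->P swapped.
Row 19: chart row 1, RS - tile across columns 1-13 and work as-is.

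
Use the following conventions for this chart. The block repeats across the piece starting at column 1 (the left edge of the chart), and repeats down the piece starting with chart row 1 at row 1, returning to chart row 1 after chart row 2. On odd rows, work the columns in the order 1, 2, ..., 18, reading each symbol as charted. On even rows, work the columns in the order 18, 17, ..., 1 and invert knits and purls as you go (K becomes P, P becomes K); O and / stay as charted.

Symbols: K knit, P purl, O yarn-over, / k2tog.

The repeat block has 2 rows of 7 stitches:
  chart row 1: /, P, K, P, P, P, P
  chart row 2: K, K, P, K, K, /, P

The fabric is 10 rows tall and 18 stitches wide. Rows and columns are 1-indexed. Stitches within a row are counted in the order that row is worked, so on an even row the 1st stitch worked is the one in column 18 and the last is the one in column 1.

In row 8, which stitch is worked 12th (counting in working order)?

== STITCH ==
K

Derivation:
Row 8 uses chart row ((8-1) mod 2)+1 = 2. Row 8 is even, so WS.
Chart row 2 tiled across columns 1-18: K K P K K / P K K P K K / P K K P K
Wrong side: read the tiled row from column 18 down to 1 and exchange K with P (leave O, /).
Row 8 as worked: P K P P K / P P K P P K / P P K P P
The 12th stitch worked is K.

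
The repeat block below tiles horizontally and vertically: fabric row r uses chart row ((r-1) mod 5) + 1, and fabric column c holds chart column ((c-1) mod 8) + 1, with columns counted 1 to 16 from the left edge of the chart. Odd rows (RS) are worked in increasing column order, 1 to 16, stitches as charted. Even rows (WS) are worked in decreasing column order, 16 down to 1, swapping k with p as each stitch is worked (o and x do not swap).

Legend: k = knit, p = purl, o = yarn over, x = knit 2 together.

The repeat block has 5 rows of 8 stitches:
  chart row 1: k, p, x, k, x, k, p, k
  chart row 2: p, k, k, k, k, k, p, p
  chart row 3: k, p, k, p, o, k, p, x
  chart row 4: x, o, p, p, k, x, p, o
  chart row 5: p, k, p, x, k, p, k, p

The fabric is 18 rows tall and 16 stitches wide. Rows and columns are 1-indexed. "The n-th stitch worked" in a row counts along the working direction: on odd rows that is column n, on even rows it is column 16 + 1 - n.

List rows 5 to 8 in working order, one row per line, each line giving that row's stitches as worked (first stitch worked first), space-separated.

Rows as worked:
p k p x k p k p p k p x k p k p
p k p x p x k p p k p x p x k p
p k k k k k p p p k k k k k p p
x k p o k p k p x k p o k p k p

Derivation:
Row 5: chart row 5, RS - tile across columns 1-16 and work as-is.
Row 6: chart row 1, WS - tiled (columns 1-16): k p x k x k p k k p x k x k p k; work from column 16 back to 1 with k<->p swapped.
Row 7: chart row 2, RS - tile across columns 1-16 and work as-is.
Row 8: chart row 3, WS - tiled (columns 1-16): k p k p o k p x k p k p o k p x; work from column 16 back to 1 with k<->p swapped.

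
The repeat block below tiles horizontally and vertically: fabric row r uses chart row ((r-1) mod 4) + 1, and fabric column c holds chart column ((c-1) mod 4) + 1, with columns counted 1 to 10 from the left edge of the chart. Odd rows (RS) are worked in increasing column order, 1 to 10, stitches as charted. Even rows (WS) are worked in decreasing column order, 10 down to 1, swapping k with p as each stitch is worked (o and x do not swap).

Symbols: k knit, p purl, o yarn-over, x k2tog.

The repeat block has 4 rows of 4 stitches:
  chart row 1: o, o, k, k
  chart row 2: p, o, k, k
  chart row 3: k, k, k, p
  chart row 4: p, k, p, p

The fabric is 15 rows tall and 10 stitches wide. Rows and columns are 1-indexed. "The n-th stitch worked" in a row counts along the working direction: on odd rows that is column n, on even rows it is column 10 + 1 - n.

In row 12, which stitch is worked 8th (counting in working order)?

Row 12: (12-1) mod 4 = 3, so use chart row 4. Even row -> WS.
Chart row 4 tiled across columns 1-10: p k p p p k p p p k
WS: work from column 10 back to column 1 (reverse the tiled row), swapping k<->p (o and x unchanged).
Row 12 as worked: p k k k p k k k p k
Stitch 8 in working order -> k

Result:
k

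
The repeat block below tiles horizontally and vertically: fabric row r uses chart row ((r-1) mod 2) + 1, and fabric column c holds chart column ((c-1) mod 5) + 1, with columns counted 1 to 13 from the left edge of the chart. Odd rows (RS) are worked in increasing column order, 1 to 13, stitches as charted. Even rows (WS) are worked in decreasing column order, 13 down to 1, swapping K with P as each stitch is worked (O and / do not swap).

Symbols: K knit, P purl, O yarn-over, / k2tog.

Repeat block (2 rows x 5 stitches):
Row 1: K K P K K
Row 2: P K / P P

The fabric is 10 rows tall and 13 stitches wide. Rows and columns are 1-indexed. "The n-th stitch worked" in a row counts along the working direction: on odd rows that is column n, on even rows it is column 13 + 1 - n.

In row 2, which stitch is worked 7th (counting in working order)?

Row 2 uses chart row ((2-1) mod 2)+1 = 2. Row 2 is even, so WS.
Chart row 2 tiled across columns 1-13: P K / P P P K / P P P K /
WS row: flip the tiled sequence (start at column 13) and apply K<->P; O and / stay.
Row 2 as worked: / P K K K / P K K K / P K
The 7th stitch worked is P.

Stitch:
P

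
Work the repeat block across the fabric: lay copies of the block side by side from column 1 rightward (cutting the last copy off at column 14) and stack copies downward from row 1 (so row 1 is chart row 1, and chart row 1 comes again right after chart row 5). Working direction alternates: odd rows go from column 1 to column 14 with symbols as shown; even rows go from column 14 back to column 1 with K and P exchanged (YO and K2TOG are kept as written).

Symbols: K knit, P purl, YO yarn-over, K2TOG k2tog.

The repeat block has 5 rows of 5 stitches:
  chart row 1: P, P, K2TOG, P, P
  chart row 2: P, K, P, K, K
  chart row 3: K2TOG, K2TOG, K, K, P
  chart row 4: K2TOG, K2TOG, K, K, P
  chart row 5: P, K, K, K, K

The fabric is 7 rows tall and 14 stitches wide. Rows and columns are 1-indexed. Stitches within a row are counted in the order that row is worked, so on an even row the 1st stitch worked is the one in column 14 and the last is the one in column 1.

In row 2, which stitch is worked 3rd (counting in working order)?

For row 2: chart row = ((2-1) mod 5) + 1 = 2; this is a WS (even) row.
Chart row 2 tiled across columns 1-14: P K P K K P K P K K P K P K
WS: work from column 14 back to column 1 (reverse the tiled row), swapping K<->P (YO and K2TOG unchanged).
Row 2 as worked: P K P K P P K P K P P K P K
The 3rd stitch worked is P.

Result:
P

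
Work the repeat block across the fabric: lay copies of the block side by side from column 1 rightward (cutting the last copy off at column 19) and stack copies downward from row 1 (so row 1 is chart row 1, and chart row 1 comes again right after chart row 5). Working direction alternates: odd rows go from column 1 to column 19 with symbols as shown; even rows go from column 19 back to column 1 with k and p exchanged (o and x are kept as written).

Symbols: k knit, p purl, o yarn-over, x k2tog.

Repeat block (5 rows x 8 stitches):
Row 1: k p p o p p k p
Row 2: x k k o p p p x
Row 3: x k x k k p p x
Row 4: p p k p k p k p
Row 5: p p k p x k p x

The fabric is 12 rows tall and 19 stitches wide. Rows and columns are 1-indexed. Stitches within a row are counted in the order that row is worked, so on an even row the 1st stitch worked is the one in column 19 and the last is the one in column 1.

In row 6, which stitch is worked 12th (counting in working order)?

Row 6: (6-1) mod 5 = 0, so use chart row 1. Even row -> WS.
Chart row 1 tiled across columns 1-19: k p p o p p k p k p p o p p k p k p p
WS row: flip the tiled sequence (start at column 19) and apply k<->p; o and x stay.
Row 6 as worked: k k p k p k k o k k p k p k k o k k p
The 12th stitch worked is k.

Result:
k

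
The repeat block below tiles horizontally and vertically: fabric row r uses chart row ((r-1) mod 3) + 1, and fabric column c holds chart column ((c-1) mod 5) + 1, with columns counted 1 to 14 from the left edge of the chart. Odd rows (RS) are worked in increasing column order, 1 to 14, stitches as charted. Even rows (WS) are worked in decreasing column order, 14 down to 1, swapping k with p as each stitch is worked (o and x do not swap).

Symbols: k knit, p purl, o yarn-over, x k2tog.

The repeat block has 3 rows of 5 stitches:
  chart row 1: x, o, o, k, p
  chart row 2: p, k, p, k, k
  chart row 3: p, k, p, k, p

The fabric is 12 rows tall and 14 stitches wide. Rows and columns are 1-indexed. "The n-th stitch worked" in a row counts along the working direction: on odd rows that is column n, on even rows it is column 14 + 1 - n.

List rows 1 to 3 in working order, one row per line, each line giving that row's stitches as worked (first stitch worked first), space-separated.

Rows as worked:
x o o k p x o o k p x o o k
p k p k p p k p k p p k p k
p k p k p p k p k p p k p k

Derivation:
Row 1: chart row 1, RS - tile across columns 1-14 and work as-is.
Row 2: chart row 2, WS - tiled (columns 1-14): p k p k k p k p k k p k p k; work from column 14 back to 1 with k<->p swapped.
Row 3: chart row 3, RS - tile across columns 1-14 and work as-is.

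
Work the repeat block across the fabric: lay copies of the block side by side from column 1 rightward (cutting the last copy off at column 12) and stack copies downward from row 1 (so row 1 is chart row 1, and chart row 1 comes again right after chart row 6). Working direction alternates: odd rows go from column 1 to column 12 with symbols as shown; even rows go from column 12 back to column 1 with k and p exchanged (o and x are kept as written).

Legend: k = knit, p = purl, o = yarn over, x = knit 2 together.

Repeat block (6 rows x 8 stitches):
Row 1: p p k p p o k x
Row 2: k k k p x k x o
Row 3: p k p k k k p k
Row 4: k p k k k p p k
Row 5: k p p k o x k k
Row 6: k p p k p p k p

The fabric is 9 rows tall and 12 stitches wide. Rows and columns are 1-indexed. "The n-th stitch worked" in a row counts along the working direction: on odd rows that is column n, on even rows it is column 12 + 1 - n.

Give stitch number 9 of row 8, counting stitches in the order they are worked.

Row 8 uses chart row ((8-1) mod 6)+1 = 2. Row 8 is even, so WS.
Chart row 2 tiled across columns 1-12: k k k p x k x o k k k p
Wrong side: read the tiled row from column 12 down to 1 and exchange k with p (leave o, x).
Row 8 as worked: k p p p o x p x k p p p
The 9th stitch worked is k.

Stitch:
k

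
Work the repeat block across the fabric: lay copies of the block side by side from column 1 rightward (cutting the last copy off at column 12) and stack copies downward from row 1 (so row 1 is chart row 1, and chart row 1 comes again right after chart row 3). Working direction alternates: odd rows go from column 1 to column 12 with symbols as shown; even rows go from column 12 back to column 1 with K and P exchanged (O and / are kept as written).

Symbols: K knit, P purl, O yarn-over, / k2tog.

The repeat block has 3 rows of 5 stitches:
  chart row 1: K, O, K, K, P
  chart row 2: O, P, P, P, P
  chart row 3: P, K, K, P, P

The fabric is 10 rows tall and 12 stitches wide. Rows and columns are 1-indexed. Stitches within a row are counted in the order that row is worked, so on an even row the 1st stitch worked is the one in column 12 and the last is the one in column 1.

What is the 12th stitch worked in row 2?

Row 2 uses chart row ((2-1) mod 3)+1 = 2. Row 2 is even, so WS.
Chart row 2 tiled across columns 1-12: O P P P P O P P P P O P
Wrong side: read the tiled row from column 12 down to 1 and exchange K with P (leave O, /).
Row 2 as worked: K O K K K K O K K K K O
The 12th stitch worked is O.

Result:
O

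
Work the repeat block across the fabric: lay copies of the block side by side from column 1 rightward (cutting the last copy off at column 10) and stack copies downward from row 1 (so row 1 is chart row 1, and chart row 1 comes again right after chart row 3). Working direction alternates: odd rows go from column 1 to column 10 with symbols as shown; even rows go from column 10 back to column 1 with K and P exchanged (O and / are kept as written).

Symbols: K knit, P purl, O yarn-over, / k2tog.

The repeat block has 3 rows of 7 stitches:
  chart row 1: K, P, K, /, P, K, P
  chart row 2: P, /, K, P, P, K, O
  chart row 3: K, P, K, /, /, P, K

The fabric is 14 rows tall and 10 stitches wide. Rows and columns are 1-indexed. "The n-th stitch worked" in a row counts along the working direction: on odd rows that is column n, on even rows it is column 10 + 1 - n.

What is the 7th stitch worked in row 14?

== STITCH ==
K

Derivation:
Row 14 uses chart row ((14-1) mod 3)+1 = 2. Row 14 is even, so WS.
Chart row 2 tiled across columns 1-10: P / K P P K O P / K
WS row: flip the tiled sequence (start at column 10) and apply K<->P; O and / stay.
Row 14 as worked: P / K O P K K P / K
Counting 7 along the worked row gives K.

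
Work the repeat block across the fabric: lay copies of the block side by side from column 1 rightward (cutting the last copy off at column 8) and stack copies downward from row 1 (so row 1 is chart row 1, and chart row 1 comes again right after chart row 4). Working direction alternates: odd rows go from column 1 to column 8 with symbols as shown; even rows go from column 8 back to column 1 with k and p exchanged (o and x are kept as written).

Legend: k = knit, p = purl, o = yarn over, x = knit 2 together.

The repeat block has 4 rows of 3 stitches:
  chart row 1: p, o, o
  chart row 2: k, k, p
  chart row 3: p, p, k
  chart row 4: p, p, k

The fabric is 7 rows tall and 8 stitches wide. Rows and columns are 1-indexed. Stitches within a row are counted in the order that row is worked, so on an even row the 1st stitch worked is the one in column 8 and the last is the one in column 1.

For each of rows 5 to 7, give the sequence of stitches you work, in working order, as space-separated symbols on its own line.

== ROWS AS WORKED ==
p o o p o o p o
p p k p p k p p
p p k p p k p p

Derivation:
Row 5: chart row 1, RS - tile across columns 1-8 and work as-is.
Row 6: chart row 2, WS - tiled (columns 1-8): k k p k k p k k; work from column 8 back to 1 with k<->p swapped.
Row 7: chart row 3, RS - tile across columns 1-8 and work as-is.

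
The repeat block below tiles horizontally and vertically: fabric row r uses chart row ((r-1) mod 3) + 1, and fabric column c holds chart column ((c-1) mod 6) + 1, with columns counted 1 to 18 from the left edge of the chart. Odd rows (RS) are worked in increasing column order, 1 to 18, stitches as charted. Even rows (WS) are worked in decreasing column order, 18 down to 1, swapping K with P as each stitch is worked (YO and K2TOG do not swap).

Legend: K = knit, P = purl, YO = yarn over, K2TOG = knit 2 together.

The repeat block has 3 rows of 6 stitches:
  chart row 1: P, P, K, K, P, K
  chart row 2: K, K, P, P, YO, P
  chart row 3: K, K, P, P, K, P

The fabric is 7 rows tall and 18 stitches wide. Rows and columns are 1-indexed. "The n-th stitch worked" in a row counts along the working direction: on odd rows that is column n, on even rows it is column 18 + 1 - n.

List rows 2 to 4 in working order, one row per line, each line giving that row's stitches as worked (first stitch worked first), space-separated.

Row 2: chart row 2, WS - tiled (columns 1-18): K K P P YO P K K P P YO P K K P P YO P; work from column 18 back to 1 with K<->P swapped.
Row 3: chart row 3, RS - tile across columns 1-18 and work as-is.
Row 4: chart row 1, WS - tiled (columns 1-18): P P K K P K P P K K P K P P K K P K; work from column 18 back to 1 with K<->P swapped.

== ROWS AS WORKED ==
K YO K K P P K YO K K P P K YO K K P P
K K P P K P K K P P K P K K P P K P
P K P P K K P K P P K K P K P P K K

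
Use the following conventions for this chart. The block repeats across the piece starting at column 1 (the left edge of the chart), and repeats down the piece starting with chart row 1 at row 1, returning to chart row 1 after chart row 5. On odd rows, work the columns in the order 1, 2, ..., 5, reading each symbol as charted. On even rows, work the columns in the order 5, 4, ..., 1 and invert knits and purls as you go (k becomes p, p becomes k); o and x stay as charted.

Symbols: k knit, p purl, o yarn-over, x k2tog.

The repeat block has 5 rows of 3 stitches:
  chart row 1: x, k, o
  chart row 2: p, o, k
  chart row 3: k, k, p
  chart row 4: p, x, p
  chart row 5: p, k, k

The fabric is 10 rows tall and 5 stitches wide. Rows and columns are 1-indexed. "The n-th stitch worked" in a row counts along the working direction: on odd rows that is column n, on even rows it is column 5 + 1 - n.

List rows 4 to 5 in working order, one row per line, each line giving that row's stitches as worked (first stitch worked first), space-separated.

Row 4: chart row 4, WS - tiled (columns 1-5): p x p p x; work from column 5 back to 1 with k<->p swapped.
Row 5: chart row 5, RS - tile across columns 1-5 and work as-is.

== ROWS AS WORKED ==
x k k x k
p k k p k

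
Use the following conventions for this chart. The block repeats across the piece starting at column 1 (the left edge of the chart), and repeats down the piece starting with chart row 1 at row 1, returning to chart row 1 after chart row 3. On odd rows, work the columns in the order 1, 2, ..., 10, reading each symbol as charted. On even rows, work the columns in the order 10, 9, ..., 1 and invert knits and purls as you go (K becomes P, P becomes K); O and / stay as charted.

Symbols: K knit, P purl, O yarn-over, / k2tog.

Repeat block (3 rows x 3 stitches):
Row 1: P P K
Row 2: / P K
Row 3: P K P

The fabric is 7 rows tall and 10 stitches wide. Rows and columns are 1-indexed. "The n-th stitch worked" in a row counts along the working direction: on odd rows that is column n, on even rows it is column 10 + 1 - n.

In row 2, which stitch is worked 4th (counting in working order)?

== STITCH ==
/

Derivation:
Row 2: (2-1) mod 3 = 1, so use chart row 2. Even row -> WS.
Chart row 2 tiled across columns 1-10: / P K / P K / P K /
WS: work from column 10 back to column 1 (reverse the tiled row), swapping K<->P (O and / unchanged).
Row 2 as worked: / P K / P K / P K /
Stitch 4 in working order -> /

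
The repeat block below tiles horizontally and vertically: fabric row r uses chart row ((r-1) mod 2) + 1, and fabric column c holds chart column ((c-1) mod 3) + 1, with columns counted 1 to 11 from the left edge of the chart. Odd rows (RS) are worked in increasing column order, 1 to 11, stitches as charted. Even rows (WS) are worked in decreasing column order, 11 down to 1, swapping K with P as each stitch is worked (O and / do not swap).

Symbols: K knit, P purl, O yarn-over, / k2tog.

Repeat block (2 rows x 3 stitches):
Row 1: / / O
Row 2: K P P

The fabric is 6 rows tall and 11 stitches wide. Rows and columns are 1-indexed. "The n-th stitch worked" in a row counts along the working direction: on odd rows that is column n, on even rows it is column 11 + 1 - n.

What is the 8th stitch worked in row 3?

For row 3: chart row = ((3-1) mod 2) + 1 = 1; this is a RS (odd) row.
Chart row 1 tiled across columns 1-11: / / O / / O / / O / /
RS row: no reversal, no swap; stitch n worked = column n.
The 8th stitch worked is /.

Result:
/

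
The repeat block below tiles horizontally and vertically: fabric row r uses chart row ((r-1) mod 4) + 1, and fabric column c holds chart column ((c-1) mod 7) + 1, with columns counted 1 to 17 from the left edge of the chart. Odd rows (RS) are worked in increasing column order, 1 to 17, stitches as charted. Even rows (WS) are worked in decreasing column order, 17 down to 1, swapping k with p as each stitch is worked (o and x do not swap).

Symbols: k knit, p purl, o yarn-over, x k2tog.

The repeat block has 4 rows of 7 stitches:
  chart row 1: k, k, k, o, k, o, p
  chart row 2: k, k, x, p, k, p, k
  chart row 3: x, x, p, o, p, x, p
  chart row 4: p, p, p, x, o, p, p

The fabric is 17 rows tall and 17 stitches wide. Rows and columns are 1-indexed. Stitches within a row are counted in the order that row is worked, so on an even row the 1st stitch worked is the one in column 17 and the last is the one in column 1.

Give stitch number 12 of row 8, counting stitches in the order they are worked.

Result:
k

Derivation:
For row 8: chart row = ((8-1) mod 4) + 1 = 4; this is a WS (even) row.
Chart row 4 tiled across columns 1-17: p p p x o p p p p p x o p p p p p
WS: work from column 17 back to column 1 (reverse the tiled row), swapping k<->p (o and x unchanged).
Row 8 as worked: k k k k k o x k k k k k o x k k k
Counting 12 along the worked row gives k.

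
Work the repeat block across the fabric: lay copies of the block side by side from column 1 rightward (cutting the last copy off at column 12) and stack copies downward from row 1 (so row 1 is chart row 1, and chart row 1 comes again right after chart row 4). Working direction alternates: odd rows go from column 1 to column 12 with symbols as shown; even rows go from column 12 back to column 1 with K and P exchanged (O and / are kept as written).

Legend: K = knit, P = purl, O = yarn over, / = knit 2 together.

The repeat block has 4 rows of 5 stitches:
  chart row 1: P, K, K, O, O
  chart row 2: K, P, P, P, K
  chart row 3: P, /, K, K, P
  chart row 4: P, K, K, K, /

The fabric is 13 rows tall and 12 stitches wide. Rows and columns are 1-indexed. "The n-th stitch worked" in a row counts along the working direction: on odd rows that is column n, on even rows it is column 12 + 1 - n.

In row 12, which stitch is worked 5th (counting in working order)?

Row 12 uses chart row ((12-1) mod 4)+1 = 4. Row 12 is even, so WS.
Chart row 4 tiled across columns 1-12: P K K K / P K K K / P K
WS: work from column 12 back to column 1 (reverse the tiled row), swapping K<->P (O and / unchanged).
Row 12 as worked: P K / P P P K / P P P K
Stitch 5 in working order -> P

Result:
P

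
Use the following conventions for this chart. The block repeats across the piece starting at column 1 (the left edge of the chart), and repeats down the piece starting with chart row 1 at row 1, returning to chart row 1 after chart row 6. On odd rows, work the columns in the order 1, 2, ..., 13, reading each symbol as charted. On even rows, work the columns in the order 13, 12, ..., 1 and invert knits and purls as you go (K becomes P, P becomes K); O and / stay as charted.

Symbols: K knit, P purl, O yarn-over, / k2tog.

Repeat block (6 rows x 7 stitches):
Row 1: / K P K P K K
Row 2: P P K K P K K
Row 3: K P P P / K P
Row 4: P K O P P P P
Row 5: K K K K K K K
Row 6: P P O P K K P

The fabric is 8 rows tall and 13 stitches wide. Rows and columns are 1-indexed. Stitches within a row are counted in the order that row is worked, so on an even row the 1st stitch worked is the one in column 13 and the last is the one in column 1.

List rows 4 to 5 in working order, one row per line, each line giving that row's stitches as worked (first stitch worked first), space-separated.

Row 4: chart row 4, WS - tiled (columns 1-13): P K O P P P P P K O P P P; work from column 13 back to 1 with K<->P swapped.
Row 5: chart row 5, RS - tile across columns 1-13 and work as-is.

Result:
K K K O P K K K K K O P K
K K K K K K K K K K K K K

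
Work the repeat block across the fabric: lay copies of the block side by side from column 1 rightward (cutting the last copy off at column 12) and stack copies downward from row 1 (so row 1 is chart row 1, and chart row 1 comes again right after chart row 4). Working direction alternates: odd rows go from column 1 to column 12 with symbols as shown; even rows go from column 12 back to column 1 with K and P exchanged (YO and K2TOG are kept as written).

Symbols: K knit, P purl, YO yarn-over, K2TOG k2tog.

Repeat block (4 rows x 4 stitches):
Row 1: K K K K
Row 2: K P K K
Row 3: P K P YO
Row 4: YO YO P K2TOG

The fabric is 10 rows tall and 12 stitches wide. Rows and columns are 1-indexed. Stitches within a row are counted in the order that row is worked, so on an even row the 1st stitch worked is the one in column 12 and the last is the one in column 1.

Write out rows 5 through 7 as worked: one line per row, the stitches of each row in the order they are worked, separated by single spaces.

Row 5: chart row 1, RS - tile across columns 1-12 and work as-is.
Row 6: chart row 2, WS - tiled (columns 1-12): K P K K K P K K K P K K; work from column 12 back to 1 with K<->P swapped.
Row 7: chart row 3, RS - tile across columns 1-12 and work as-is.

Rows as worked:
K K K K K K K K K K K K
P P K P P P K P P P K P
P K P YO P K P YO P K P YO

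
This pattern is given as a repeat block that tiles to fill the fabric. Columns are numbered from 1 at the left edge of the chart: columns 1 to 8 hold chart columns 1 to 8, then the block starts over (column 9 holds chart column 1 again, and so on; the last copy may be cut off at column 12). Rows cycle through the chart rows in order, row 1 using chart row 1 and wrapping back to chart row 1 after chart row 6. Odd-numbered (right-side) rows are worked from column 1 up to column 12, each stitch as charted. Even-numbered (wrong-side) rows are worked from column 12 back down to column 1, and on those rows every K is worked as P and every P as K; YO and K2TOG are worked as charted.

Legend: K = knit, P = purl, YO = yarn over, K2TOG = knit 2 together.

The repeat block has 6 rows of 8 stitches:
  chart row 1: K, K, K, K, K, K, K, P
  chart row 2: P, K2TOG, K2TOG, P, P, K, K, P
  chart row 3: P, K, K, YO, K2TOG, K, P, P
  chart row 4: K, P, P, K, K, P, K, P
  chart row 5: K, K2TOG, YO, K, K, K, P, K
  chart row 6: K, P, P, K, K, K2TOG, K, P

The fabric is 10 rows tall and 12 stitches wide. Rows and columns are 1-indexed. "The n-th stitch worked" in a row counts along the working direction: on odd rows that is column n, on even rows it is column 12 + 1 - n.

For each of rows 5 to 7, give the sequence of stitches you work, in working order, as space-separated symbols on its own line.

Rows as worked:
K K2TOG YO K K K P K K K2TOG YO K
P K K P K P K2TOG P P K K P
K K K K K K K P K K K K

Derivation:
Row 5: chart row 5, RS - tile across columns 1-12 and work as-is.
Row 6: chart row 6, WS - tiled (columns 1-12): K P P K K K2TOG K P K P P K; work from column 12 back to 1 with K<->P swapped.
Row 7: chart row 1, RS - tile across columns 1-12 and work as-is.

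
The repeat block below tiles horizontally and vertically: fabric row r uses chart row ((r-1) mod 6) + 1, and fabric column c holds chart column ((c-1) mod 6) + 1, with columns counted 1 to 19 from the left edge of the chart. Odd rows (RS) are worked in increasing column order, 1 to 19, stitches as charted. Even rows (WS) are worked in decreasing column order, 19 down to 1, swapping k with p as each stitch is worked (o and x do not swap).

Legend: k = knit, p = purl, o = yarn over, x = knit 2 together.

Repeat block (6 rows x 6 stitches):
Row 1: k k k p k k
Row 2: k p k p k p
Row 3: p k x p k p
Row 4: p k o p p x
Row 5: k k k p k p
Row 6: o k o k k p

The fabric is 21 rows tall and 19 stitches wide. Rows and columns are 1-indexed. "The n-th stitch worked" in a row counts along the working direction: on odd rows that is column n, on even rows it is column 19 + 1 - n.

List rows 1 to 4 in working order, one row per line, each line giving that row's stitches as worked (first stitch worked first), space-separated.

== ROWS AS WORKED ==
k k k p k k k k k p k k k k k p k k k
p k p k p k p k p k p k p k p k p k p
p k x p k p p k x p k p p k x p k p p
k x k k o p k x k k o p k x k k o p k

Derivation:
Row 1: chart row 1, RS - tile across columns 1-19 and work as-is.
Row 2: chart row 2, WS - tiled (columns 1-19): k p k p k p k p k p k p k p k p k p k; work from column 19 back to 1 with k<->p swapped.
Row 3: chart row 3, RS - tile across columns 1-19 and work as-is.
Row 4: chart row 4, WS - tiled (columns 1-19): p k o p p x p k o p p x p k o p p x p; work from column 19 back to 1 with k<->p swapped.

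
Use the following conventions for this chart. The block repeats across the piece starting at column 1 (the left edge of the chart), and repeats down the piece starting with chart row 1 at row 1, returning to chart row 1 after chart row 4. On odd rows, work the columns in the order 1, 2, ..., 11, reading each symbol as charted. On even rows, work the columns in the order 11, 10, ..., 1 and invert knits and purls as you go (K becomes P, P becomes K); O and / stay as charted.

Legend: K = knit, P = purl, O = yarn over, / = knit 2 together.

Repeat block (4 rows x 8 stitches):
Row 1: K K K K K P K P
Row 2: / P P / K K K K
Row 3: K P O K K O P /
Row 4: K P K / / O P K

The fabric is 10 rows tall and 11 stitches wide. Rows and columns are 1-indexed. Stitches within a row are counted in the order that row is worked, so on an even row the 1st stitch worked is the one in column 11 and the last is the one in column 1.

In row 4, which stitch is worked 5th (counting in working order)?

Row 4: (4-1) mod 4 = 3, so use chart row 4. Even row -> WS.
Chart row 4 tiled across columns 1-11: K P K / / O P K K P K
WS: work from column 11 back to column 1 (reverse the tiled row), swapping K<->P (O and / unchanged).
Row 4 as worked: P K P P K O / / P K P
Stitch 5 in working order -> K

== STITCH ==
K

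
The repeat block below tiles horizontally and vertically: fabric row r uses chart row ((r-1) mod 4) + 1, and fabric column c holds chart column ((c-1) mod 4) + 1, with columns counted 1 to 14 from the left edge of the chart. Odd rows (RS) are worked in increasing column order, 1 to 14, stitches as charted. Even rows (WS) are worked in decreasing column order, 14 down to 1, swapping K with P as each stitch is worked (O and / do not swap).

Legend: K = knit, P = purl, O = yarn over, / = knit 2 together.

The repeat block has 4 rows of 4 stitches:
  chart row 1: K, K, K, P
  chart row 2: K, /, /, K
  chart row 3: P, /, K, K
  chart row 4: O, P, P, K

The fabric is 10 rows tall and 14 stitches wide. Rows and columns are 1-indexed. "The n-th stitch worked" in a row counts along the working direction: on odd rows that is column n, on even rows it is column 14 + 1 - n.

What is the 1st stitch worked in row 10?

Row 10: (10-1) mod 4 = 1, so use chart row 2. Even row -> WS.
Chart row 2 tiled across columns 1-14: K / / K K / / K K / / K K /
WS: work from column 14 back to column 1 (reverse the tiled row), swapping K<->P (O and / unchanged).
Row 10 as worked: / P P / / P P / / P P / / P
The 1st stitch worked is /.

Stitch:
/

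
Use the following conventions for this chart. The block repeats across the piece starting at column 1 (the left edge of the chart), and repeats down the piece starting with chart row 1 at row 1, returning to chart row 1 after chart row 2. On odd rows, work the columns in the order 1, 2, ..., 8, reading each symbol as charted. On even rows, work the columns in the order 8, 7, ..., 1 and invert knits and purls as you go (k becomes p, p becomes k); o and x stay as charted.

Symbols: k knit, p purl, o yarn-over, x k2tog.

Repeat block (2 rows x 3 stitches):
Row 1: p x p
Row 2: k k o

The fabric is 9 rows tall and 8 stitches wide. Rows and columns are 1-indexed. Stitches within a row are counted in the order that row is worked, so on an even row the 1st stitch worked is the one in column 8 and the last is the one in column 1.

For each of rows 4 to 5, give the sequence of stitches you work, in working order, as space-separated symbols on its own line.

Result:
p p o p p o p p
p x p p x p p x

Derivation:
Row 4: chart row 2, WS - tiled (columns 1-8): k k o k k o k k; work from column 8 back to 1 with k<->p swapped.
Row 5: chart row 1, RS - tile across columns 1-8 and work as-is.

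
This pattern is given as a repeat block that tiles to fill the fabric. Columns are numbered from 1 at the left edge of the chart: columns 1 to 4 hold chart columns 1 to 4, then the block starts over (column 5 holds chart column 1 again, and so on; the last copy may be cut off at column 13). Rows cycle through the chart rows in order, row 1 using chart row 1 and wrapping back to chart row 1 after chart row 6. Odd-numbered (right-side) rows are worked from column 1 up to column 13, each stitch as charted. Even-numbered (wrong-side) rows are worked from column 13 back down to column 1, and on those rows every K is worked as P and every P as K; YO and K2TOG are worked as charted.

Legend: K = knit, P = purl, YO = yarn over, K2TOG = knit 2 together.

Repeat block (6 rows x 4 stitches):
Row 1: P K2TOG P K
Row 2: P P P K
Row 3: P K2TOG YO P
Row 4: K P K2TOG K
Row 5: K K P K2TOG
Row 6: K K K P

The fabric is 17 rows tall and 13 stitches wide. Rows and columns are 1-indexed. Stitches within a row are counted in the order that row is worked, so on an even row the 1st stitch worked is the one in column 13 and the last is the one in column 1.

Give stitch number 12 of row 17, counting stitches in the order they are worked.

Result:
K2TOG

Derivation:
For row 17: chart row = ((17-1) mod 6) + 1 = 5; this is a RS (odd) row.
Chart row 5 tiled across columns 1-13: K K P K2TOG K K P K2TOG K K P K2TOG K
RS: work column 1 to column 13, symbols as charted — the tiled row is the row as worked.
The 12th stitch worked is K2TOG.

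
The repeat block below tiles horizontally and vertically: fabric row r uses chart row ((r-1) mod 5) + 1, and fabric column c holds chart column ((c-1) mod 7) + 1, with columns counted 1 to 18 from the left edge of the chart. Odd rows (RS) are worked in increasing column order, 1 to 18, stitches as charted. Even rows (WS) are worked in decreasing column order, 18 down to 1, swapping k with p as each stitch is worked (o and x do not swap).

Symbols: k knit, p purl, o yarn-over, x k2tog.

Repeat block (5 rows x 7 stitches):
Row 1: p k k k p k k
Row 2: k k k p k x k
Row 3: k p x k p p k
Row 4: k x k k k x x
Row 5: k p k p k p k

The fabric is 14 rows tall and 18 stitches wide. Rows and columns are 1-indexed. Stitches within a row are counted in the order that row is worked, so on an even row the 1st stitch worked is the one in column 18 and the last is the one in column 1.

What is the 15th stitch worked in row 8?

Result:
p

Derivation:
For row 8: chart row = ((8-1) mod 5) + 1 = 3; this is a WS (even) row.
Chart row 3 tiled across columns 1-18: k p x k p p k k p x k p p k k p x k
WS: work from column 18 back to column 1 (reverse the tiled row), swapping k<->p (o and x unchanged).
Row 8 as worked: p x k p p k k p x k p p k k p x k p
Stitch 15 in working order -> p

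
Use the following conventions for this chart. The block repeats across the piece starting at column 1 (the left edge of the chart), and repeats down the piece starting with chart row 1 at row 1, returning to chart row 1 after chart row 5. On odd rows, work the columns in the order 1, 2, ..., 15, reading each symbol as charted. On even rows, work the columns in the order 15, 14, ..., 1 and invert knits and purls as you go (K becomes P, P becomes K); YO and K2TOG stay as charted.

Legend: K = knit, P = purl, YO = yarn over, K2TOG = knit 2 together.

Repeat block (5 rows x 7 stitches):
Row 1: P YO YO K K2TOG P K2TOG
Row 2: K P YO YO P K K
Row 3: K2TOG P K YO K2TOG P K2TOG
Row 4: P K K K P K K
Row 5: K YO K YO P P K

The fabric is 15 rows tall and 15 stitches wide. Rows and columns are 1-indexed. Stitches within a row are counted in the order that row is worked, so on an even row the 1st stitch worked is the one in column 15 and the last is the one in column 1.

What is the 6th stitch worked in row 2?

Row 2: (2-1) mod 5 = 1, so use chart row 2. Even row -> WS.
Chart row 2 tiled across columns 1-15: K P YO YO P K K K P YO YO P K K K
WS: work from column 15 back to column 1 (reverse the tiled row), swapping K<->P (YO and K2TOG unchanged).
Row 2 as worked: P P P K YO YO K P P P K YO YO K P
Counting 6 along the worked row gives YO.

Stitch:
YO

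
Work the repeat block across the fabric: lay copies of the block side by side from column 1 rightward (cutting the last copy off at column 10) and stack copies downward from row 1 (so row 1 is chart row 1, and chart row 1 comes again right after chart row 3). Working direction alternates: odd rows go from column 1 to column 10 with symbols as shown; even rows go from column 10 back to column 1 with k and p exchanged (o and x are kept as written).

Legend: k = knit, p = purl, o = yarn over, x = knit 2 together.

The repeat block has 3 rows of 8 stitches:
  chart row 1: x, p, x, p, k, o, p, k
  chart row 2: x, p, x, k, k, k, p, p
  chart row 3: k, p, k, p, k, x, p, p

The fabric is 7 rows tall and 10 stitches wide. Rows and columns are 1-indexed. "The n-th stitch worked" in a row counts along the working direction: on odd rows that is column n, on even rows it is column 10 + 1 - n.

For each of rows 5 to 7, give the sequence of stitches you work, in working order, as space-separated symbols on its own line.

Row 5: chart row 2, RS - tile across columns 1-10 and work as-is.
Row 6: chart row 3, WS - tiled (columns 1-10): k p k p k x p p k p; work from column 10 back to 1 with k<->p swapped.
Row 7: chart row 1, RS - tile across columns 1-10 and work as-is.

Result:
x p x k k k p p x p
k p k k x p k p k p
x p x p k o p k x p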